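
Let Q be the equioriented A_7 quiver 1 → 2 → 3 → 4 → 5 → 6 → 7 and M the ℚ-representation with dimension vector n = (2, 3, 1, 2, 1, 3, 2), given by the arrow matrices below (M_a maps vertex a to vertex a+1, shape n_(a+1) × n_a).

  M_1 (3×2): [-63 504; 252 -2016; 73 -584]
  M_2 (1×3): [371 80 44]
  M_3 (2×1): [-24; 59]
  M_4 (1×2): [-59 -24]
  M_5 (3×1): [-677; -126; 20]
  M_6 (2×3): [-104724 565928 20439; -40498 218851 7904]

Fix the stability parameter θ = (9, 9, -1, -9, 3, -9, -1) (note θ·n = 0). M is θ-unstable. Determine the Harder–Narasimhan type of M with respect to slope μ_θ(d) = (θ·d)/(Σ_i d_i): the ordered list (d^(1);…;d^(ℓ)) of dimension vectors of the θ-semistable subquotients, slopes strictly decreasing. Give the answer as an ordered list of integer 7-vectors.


Barcode: M ≅ I[1,1], I[1,4], I[2,2]^2, I[4,6], I[6,7]^2. HN layers by μ_θ (5 steps, strictly decreasing):
  μ^(1)=9; μ^(2)=2; μ^(3)=-1; μ^(4)=-3; μ^(5)=-9

((1, 2, 0, 0, 0, 0, 0); (1, 1, 1, 1, 0, 0, 0); (0, 0, 0, 0, 0, 0, 2); (0, 0, 0, 0, 1, 1, 0); (0, 0, 0, 1, 0, 2, 0))


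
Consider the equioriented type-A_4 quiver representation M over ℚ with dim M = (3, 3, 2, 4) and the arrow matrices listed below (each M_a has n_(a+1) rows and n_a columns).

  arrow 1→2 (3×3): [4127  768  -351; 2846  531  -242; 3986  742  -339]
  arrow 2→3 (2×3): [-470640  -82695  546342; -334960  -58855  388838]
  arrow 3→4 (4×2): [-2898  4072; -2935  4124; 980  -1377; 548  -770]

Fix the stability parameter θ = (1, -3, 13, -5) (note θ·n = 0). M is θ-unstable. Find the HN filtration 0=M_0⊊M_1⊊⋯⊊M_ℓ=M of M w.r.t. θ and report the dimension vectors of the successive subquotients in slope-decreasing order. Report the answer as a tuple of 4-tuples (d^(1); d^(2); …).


Via rank(M_{q-1}∘⋯∘M_p): M ≅ I[1,2]^2, I[1,4], I[3,4], I[4,4]^2.
μ_θ-semistable layers: μ^(1)=4; μ^(2)=-1; μ^(3)=-5

((0, 0, 2, 2); (3, 3, 0, 0); (0, 0, 0, 2))


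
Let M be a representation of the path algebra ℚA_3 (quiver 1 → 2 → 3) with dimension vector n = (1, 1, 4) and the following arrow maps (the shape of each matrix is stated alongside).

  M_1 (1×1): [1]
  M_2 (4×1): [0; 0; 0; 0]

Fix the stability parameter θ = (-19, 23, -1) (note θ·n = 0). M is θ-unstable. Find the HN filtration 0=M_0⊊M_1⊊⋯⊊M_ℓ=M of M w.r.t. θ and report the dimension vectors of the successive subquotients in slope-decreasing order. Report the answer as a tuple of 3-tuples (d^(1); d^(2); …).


Barcode: M ≅ I[1,2], I[3,3]^4. HN layers by μ_θ (3 steps, strictly decreasing):
  μ^(1)=23; μ^(2)=-1; μ^(3)=-19

((0, 1, 0); (0, 0, 4); (1, 0, 0))


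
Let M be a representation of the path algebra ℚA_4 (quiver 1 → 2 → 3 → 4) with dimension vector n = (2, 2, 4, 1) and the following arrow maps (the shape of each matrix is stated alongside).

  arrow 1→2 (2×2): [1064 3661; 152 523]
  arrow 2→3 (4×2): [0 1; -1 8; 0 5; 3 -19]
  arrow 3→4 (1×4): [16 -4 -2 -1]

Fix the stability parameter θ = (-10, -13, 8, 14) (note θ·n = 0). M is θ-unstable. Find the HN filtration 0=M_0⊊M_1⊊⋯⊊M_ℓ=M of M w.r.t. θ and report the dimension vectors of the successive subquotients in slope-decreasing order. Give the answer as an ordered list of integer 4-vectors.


Via rank(M_{q-1}∘⋯∘M_p): M ≅ I[1,1], I[1,3], I[2,4], I[3,3]^2.
μ_θ-semistable layers: μ^(1)=14; μ^(2)=8; μ^(3)=-10; μ^(4)=-23/2; μ^(5)=-13

((0, 0, 0, 1); (0, 0, 4, 0); (1, 0, 0, 0); (1, 1, 0, 0); (0, 1, 0, 0))


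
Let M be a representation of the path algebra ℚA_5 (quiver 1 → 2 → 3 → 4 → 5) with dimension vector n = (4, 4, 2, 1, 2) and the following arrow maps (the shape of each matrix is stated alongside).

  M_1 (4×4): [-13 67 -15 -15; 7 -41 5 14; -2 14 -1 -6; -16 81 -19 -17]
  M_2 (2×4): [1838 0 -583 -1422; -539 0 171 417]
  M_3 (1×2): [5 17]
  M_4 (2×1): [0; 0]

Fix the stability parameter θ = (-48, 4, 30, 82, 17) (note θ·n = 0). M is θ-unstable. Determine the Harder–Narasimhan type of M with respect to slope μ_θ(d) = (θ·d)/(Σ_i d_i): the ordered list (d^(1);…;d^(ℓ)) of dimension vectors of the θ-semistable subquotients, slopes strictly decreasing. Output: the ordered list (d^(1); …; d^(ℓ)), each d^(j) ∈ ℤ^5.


Barcode: M ≅ I[1,2]^2, I[1,3], I[1,4], I[5,5]^2. HN layers by μ_θ (5 steps, strictly decreasing):
  μ^(1)=82; μ^(2)=30; μ^(3)=17; μ^(4)=4; μ^(5)=-48

((0, 0, 0, 1, 0); (0, 0, 2, 0, 0); (0, 0, 0, 0, 2); (0, 4, 0, 0, 0); (4, 0, 0, 0, 0))


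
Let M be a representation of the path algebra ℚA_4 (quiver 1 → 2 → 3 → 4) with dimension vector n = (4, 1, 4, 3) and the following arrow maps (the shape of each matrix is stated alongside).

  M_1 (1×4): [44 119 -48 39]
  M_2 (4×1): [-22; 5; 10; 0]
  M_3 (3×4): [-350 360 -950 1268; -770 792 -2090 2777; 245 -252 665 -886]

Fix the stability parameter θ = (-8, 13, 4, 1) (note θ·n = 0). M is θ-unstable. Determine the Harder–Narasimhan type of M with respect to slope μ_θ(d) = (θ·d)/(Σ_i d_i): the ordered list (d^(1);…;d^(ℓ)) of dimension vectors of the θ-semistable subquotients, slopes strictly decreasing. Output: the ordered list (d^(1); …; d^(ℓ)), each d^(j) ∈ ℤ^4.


Via rank(M_{q-1}∘⋯∘M_p): M ≅ I[1,1]^3, I[1,3], I[3,3], I[3,4]^2, I[4,4].
μ_θ-semistable layers: μ^(1)=17/2; μ^(2)=4; μ^(3)=5/2; μ^(4)=1; μ^(5)=-8

((0, 1, 1, 0); (0, 0, 1, 0); (0, 0, 2, 2); (0, 0, 0, 1); (4, 0, 0, 0))


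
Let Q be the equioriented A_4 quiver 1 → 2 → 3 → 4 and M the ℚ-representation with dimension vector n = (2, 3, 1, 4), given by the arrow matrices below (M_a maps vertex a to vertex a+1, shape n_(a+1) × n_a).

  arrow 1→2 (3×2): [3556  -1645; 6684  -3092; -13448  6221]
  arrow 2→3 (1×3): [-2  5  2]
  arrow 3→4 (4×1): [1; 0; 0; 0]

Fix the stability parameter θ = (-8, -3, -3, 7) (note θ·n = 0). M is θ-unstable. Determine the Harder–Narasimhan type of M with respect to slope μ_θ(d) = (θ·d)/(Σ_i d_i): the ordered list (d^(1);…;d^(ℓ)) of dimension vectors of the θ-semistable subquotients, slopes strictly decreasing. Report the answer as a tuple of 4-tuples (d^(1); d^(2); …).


Barcode: M ≅ I[1,2], I[1,4], I[2,2], I[4,4]^3. HN layers by μ_θ (3 steps, strictly decreasing):
  μ^(1)=7; μ^(2)=-3; μ^(3)=-8

((0, 0, 0, 4); (0, 3, 1, 0); (2, 0, 0, 0))


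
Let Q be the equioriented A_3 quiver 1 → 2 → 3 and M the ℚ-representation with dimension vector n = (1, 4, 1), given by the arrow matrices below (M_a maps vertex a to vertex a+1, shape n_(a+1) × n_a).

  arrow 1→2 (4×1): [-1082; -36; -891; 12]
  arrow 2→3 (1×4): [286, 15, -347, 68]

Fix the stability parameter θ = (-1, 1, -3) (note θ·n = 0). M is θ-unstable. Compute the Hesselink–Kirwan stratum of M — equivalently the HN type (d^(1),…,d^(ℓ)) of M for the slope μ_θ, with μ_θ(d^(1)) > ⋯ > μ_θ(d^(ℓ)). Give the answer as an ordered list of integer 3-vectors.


Interval decomposition of M: I[1,3], I[2,2]^3.
HN type (ℓ=2): μ^(1)=1; μ^(2)=-1

((0, 3, 0); (1, 1, 1))


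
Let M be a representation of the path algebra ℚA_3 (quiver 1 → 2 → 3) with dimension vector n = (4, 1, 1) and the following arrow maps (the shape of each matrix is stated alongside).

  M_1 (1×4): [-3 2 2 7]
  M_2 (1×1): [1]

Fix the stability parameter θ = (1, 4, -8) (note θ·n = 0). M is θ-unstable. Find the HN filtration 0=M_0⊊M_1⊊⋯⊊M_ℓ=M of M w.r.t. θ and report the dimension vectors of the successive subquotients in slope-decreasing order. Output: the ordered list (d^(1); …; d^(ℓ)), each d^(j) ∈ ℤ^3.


Interval decomposition of M: I[1,1]^3, I[1,3].
HN type (ℓ=2): μ^(1)=1; μ^(2)=-1

((3, 0, 0); (1, 1, 1))


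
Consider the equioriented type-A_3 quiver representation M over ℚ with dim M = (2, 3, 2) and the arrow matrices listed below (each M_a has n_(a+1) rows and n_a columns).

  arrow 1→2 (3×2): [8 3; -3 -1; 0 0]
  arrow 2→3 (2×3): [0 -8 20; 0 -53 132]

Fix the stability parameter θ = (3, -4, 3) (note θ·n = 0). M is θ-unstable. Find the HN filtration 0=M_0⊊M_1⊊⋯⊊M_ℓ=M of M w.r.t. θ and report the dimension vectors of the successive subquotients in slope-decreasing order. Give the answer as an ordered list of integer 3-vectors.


Interval decomposition of M: I[1,2], I[1,3], I[2,3].
HN type (ℓ=3): μ^(1)=3; μ^(2)=-1/2; μ^(3)=-4

((0, 0, 2); (2, 2, 0); (0, 1, 0))


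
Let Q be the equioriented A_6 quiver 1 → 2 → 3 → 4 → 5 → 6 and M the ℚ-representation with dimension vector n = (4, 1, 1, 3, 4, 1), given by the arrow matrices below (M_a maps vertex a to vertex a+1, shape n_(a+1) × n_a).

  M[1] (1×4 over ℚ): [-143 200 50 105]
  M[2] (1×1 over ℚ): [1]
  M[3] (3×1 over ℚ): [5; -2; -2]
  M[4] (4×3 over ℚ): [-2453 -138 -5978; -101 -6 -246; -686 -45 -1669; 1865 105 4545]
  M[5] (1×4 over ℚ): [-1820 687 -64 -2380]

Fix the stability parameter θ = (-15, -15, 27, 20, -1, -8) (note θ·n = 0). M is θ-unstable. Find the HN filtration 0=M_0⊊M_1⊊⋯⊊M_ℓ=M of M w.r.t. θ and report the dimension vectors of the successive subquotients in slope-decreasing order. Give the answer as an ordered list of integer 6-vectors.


Barcode: M ≅ I[1,1]^3, I[1,6], I[4,4], I[4,5], I[5,5]^2. HN layers by μ_θ (4 steps, strictly decreasing):
  μ^(1)=20; μ^(2)=19/2; μ^(3)=-1; μ^(4)=-15

((0, 0, 0, 1, 0, 0); (0, 0, 1, 2, 2, 1); (0, 0, 0, 0, 2, 0); (4, 1, 0, 0, 0, 0))


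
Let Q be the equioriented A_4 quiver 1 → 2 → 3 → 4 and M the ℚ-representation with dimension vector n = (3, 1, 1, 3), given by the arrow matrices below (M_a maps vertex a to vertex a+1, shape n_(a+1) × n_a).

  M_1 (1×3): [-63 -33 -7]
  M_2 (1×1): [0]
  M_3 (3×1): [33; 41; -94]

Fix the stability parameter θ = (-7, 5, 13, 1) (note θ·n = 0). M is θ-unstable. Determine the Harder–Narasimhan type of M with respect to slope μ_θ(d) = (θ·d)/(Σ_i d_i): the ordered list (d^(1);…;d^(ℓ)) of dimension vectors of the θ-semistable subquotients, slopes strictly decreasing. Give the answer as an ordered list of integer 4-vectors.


Barcode: M ≅ I[1,1]^2, I[1,2], I[3,4], I[4,4]^2. HN layers by μ_θ (4 steps, strictly decreasing):
  μ^(1)=7; μ^(2)=5; μ^(3)=1; μ^(4)=-7

((0, 0, 1, 1); (0, 1, 0, 0); (0, 0, 0, 2); (3, 0, 0, 0))


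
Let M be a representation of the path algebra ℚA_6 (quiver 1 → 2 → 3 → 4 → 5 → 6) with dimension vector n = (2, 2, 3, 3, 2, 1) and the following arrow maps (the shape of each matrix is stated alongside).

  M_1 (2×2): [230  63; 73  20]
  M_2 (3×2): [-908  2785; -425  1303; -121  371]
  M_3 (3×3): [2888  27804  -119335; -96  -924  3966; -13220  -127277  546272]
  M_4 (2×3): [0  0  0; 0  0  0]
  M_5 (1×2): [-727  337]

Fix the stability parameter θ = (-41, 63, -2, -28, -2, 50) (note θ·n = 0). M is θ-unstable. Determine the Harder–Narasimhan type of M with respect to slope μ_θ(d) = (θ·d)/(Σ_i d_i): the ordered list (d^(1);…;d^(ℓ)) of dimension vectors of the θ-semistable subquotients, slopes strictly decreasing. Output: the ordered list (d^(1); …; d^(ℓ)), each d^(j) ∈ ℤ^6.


Barcode: M ≅ I[1,3], I[1,4], I[3,4], I[4,4], I[5,5], I[5,6]. HN layers by μ_θ (7 steps, strictly decreasing):
  μ^(1)=50; μ^(2)=61/2; μ^(3)=11; μ^(4)=-2; μ^(5)=-15; μ^(6)=-28; μ^(7)=-41

((0, 0, 0, 0, 0, 1); (0, 1, 1, 0, 0, 0); (0, 1, 1, 1, 0, 0); (0, 0, 0, 0, 2, 0); (0, 0, 1, 1, 0, 0); (0, 0, 0, 1, 0, 0); (2, 0, 0, 0, 0, 0))


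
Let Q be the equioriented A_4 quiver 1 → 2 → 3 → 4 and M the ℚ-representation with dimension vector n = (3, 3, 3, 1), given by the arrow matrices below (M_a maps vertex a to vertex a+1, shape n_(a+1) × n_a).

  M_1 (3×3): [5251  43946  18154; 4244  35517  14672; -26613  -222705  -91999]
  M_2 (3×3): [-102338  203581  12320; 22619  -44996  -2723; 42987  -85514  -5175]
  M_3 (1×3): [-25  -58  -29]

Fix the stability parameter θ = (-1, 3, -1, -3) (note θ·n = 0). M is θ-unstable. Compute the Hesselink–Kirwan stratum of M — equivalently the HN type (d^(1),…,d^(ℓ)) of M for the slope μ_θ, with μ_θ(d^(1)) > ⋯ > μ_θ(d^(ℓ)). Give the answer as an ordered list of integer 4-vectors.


Barcode: M ≅ I[1,2], I[1,3], I[1,4], I[3,3]. HN layers by μ_θ (4 steps, strictly decreasing):
  μ^(1)=3; μ^(2)=1; μ^(3)=-1/3; μ^(4)=-1

((0, 1, 0, 0); (0, 1, 1, 0); (0, 1, 1, 1); (3, 0, 1, 0))


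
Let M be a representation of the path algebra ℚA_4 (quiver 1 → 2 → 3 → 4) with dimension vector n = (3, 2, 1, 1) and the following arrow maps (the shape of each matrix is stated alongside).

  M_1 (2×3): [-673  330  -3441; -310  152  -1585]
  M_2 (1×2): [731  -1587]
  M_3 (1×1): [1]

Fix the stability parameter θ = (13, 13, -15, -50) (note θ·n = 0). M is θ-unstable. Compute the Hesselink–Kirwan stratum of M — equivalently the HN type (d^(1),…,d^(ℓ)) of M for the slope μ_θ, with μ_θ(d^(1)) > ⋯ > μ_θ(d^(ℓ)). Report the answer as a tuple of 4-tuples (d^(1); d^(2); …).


Via rank(M_{q-1}∘⋯∘M_p): M ≅ I[1,1], I[1,2], I[1,4].
μ_θ-semistable layers: μ^(1)=13; μ^(2)=-39/4

((2, 1, 0, 0); (1, 1, 1, 1))


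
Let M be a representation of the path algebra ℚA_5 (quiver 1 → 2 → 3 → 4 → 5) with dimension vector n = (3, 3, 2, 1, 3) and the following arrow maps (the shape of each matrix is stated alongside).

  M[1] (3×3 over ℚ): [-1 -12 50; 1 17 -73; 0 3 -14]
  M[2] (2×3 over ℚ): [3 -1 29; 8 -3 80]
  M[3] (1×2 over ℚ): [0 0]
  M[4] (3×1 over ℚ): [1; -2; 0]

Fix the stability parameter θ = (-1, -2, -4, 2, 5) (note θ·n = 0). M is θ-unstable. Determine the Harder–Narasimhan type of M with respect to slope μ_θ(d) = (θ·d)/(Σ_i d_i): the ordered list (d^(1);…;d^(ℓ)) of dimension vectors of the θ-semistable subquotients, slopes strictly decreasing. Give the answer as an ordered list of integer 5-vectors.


Via rank(M_{q-1}∘⋯∘M_p): M ≅ I[1,2], I[1,3]^2, I[4,5], I[5,5]^2.
μ_θ-semistable layers: μ^(1)=5; μ^(2)=2; μ^(3)=-3/2; μ^(4)=-7/3

((0, 0, 0, 0, 3); (0, 0, 0, 1, 0); (1, 1, 0, 0, 0); (2, 2, 2, 0, 0))


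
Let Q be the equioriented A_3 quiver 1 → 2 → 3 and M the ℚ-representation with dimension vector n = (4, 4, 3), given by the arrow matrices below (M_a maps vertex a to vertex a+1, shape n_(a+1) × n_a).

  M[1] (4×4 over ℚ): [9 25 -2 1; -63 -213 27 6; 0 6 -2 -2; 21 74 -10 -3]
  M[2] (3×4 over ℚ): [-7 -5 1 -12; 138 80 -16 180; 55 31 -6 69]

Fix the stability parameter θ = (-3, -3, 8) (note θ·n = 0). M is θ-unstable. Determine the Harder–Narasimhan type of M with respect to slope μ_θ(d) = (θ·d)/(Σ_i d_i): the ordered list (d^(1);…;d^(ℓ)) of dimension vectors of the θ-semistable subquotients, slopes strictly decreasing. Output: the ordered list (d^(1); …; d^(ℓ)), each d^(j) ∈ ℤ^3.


Barcode: M ≅ I[1,1], I[1,3]^3, I[2,2]. HN layers by μ_θ (2 steps, strictly decreasing):
  μ^(1)=8; μ^(2)=-3

((0, 0, 3); (4, 4, 0))


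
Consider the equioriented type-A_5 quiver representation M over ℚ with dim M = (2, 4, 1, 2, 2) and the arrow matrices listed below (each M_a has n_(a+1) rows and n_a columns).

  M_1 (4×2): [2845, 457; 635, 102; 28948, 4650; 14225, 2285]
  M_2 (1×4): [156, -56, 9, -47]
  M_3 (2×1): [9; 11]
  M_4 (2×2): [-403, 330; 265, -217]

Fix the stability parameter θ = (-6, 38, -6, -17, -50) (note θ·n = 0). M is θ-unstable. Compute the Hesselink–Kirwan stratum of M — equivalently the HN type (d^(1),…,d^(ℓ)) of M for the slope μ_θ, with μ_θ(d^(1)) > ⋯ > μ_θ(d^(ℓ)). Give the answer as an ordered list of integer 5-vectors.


Interval decomposition of M: I[1,2], I[1,5], I[2,2]^2, I[4,5].
HN type (ℓ=4): μ^(1)=38; μ^(2)=-6; μ^(3)=-41/5; μ^(4)=-67/2

((0, 3, 0, 0, 0); (1, 0, 0, 0, 0); (1, 1, 1, 1, 1); (0, 0, 0, 1, 1))


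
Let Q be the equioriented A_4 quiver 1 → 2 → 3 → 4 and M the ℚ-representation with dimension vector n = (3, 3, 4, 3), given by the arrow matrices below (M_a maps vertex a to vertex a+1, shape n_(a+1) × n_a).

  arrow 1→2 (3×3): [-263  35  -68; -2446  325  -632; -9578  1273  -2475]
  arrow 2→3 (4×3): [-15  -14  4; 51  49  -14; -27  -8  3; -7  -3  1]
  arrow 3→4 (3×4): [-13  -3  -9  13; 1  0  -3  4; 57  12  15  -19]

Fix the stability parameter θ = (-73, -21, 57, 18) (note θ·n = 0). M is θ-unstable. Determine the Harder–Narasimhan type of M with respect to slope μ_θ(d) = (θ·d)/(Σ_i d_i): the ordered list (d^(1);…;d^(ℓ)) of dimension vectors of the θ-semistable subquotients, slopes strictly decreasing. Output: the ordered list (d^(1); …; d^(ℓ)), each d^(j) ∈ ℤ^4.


Barcode: M ≅ I[1,4]^3, I[3,3]. HN layers by μ_θ (4 steps, strictly decreasing):
  μ^(1)=57; μ^(2)=75/2; μ^(3)=-21; μ^(4)=-73

((0, 0, 1, 0); (0, 0, 3, 3); (0, 3, 0, 0); (3, 0, 0, 0))


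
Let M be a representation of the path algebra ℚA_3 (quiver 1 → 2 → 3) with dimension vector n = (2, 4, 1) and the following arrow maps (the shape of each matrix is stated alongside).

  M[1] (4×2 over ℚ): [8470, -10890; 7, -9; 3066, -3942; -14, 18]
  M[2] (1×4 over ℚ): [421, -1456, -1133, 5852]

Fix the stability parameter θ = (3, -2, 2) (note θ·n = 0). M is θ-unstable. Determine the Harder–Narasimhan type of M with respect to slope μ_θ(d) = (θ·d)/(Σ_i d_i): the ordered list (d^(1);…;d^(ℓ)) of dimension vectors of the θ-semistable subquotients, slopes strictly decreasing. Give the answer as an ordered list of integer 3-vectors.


Barcode: M ≅ I[1,1], I[1,3], I[2,2]^3. HN layers by μ_θ (4 steps, strictly decreasing):
  μ^(1)=3; μ^(2)=2; μ^(3)=1/2; μ^(4)=-2

((1, 0, 0); (0, 0, 1); (1, 1, 0); (0, 3, 0))


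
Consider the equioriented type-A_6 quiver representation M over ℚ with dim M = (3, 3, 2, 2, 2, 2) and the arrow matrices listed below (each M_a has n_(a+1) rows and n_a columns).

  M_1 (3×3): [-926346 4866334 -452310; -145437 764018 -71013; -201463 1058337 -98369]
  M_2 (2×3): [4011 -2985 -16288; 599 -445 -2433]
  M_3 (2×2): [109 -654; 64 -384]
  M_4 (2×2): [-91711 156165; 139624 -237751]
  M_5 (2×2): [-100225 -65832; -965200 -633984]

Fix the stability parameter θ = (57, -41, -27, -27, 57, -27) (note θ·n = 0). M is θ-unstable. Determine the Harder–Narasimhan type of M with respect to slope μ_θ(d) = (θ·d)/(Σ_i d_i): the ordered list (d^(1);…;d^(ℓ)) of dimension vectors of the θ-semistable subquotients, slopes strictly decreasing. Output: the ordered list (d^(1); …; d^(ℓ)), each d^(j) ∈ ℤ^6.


Interval decomposition of M: I[1,1], I[1,3], I[1,6], I[2,2], I[4,5], I[6,6].
HN type (ℓ=6): μ^(1)=57; μ^(2)=15; μ^(3)=-11/3; μ^(4)=-19/2; μ^(5)=-27; μ^(6)=-41

((1, 0, 0, 0, 1, 0); (0, 0, 0, 0, 1, 1); (1, 1, 1, 0, 0, 0); (1, 1, 1, 1, 0, 0); (0, 0, 0, 1, 0, 1); (0, 1, 0, 0, 0, 0))


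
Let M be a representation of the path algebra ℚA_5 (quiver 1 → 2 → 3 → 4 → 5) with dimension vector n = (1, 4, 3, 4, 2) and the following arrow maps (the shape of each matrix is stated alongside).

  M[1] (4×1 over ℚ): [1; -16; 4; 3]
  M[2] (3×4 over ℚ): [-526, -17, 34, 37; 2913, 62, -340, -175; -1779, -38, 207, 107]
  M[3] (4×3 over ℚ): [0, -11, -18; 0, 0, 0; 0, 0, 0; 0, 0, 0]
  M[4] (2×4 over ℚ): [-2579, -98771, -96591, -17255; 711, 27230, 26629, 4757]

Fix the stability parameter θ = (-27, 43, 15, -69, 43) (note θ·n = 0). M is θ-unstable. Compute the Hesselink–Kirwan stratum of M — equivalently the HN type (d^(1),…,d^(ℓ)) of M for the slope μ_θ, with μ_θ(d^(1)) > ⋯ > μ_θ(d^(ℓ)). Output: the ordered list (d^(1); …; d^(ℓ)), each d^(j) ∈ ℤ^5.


Interval decomposition of M: I[1,3], I[2,2], I[2,3], I[2,5], I[4,4]^2, I[4,5].
HN type (ℓ=5): μ^(1)=43; μ^(2)=29; μ^(3)=-11/3; μ^(4)=-27; μ^(5)=-69

((0, 1, 0, 0, 2); (0, 2, 2, 0, 0); (0, 1, 1, 1, 0); (1, 0, 0, 0, 0); (0, 0, 0, 3, 0))


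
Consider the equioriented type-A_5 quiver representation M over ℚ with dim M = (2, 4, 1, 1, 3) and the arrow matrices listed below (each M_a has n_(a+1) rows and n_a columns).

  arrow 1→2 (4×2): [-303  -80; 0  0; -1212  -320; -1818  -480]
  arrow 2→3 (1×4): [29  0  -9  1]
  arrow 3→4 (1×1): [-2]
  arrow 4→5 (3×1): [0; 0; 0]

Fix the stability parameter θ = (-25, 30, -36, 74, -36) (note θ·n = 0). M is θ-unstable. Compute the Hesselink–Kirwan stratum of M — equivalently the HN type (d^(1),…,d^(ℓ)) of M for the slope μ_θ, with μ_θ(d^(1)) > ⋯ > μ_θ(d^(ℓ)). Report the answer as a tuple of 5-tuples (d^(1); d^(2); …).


Interval decomposition of M: I[1,1], I[1,4], I[2,2]^3, I[5,5]^3.
HN type (ℓ=5): μ^(1)=74; μ^(2)=30; μ^(3)=-3; μ^(4)=-25; μ^(5)=-36

((0, 0, 0, 1, 0); (0, 3, 0, 0, 0); (0, 1, 1, 0, 0); (2, 0, 0, 0, 0); (0, 0, 0, 0, 3))


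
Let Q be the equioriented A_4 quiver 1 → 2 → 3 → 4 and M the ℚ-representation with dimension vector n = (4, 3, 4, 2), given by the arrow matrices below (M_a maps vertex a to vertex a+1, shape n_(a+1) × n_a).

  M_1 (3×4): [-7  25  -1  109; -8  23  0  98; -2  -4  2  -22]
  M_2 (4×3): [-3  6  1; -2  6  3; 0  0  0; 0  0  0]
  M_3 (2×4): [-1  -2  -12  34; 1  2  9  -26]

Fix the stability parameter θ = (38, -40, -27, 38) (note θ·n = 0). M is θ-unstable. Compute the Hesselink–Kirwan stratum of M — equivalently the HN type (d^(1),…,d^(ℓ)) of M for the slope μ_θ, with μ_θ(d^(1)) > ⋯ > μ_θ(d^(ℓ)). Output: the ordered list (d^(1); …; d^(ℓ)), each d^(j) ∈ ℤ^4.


Barcode: M ≅ I[1,1]^2, I[1,3], I[1,4], I[2,2], I[3,3], I[3,4]. HN layers by μ_θ (4 steps, strictly decreasing):
  μ^(1)=38; μ^(2)=-29/3; μ^(3)=-27; μ^(4)=-40

((2, 0, 0, 2); (2, 2, 2, 0); (0, 0, 2, 0); (0, 1, 0, 0))


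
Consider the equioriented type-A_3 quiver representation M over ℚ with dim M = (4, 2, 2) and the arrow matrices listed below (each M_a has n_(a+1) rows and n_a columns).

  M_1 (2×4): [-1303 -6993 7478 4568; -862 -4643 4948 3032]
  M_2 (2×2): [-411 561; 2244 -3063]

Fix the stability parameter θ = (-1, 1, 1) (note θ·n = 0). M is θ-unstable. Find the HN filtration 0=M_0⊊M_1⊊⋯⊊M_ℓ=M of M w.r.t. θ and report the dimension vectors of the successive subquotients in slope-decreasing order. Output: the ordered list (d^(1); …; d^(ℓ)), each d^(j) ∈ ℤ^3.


Barcode: M ≅ I[1,1]^2, I[1,3]^2. HN layers by μ_θ (2 steps, strictly decreasing):
  μ^(1)=1; μ^(2)=-1

((0, 2, 2); (4, 0, 0))


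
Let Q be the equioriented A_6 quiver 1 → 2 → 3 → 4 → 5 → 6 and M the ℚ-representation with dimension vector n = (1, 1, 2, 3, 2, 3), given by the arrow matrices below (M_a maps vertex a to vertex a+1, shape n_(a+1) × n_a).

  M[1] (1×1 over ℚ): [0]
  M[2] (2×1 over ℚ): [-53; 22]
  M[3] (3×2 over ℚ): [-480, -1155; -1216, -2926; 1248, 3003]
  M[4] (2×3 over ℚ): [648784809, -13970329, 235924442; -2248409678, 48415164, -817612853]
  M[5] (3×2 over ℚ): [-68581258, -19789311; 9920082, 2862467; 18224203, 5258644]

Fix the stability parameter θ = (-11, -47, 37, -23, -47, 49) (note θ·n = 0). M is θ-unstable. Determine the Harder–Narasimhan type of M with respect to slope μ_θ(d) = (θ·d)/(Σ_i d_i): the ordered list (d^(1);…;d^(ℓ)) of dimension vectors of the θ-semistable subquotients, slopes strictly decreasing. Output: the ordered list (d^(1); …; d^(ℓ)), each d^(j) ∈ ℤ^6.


Barcode: M ≅ I[1,1], I[2,6], I[3,3], I[4,4], I[4,6], I[6,6]. HN layers by μ_θ (6 steps, strictly decreasing):
  μ^(1)=49; μ^(2)=37; μ^(3)=-11; μ^(4)=-23; μ^(5)=-35; μ^(6)=-47

((0, 0, 0, 0, 0, 3); (0, 0, 1, 0, 0, 0); (1, 0, 1, 1, 1, 0); (0, 0, 0, 1, 0, 0); (0, 0, 0, 1, 1, 0); (0, 1, 0, 0, 0, 0))


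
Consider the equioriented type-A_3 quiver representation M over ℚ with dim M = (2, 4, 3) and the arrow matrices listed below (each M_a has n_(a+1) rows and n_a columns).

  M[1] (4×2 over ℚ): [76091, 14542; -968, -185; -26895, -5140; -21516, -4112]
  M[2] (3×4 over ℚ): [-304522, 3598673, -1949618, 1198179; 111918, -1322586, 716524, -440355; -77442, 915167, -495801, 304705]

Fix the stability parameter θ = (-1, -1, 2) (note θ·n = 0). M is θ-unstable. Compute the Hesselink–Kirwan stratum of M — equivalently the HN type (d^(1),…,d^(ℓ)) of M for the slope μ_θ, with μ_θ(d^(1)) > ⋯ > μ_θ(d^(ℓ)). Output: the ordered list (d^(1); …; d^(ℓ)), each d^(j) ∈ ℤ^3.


Interval decomposition of M: I[1,3]^2, I[2,2], I[2,3].
HN type (ℓ=2): μ^(1)=2; μ^(2)=-1

((0, 0, 3); (2, 4, 0))


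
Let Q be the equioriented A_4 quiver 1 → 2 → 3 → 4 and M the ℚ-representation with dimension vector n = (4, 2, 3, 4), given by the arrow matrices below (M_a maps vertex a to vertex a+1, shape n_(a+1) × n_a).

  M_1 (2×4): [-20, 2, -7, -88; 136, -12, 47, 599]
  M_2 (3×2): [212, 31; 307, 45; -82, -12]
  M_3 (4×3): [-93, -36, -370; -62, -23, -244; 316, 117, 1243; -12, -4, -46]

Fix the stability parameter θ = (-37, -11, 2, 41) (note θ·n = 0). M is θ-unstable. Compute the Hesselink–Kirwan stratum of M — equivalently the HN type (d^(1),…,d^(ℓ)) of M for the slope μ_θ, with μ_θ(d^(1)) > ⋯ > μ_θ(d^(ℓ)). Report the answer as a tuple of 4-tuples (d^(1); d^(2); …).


Via rank(M_{q-1}∘⋯∘M_p): M ≅ I[1,1]^2, I[1,4]^2, I[3,4], I[4,4].
μ_θ-semistable layers: μ^(1)=41; μ^(2)=2; μ^(3)=-11; μ^(4)=-37

((0, 0, 0, 4); (0, 0, 3, 0); (0, 2, 0, 0); (4, 0, 0, 0))


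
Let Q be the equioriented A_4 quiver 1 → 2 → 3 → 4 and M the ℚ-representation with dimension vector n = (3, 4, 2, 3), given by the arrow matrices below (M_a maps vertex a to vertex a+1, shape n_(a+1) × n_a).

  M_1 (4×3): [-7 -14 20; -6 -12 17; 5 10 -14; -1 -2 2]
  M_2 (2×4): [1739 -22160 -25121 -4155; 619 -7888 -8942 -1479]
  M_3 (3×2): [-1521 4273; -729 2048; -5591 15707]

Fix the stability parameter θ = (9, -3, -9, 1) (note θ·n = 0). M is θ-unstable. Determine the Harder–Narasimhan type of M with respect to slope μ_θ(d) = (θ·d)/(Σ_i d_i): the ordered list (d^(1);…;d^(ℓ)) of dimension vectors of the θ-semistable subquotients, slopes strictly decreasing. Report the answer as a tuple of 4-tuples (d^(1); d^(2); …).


Barcode: M ≅ I[1,1], I[1,4]^2, I[2,2]^2, I[4,4]. HN layers by μ_θ (4 steps, strictly decreasing):
  μ^(1)=9; μ^(2)=1; μ^(3)=-1; μ^(4)=-3

((1, 0, 0, 0); (0, 0, 0, 3); (2, 2, 2, 0); (0, 2, 0, 0))


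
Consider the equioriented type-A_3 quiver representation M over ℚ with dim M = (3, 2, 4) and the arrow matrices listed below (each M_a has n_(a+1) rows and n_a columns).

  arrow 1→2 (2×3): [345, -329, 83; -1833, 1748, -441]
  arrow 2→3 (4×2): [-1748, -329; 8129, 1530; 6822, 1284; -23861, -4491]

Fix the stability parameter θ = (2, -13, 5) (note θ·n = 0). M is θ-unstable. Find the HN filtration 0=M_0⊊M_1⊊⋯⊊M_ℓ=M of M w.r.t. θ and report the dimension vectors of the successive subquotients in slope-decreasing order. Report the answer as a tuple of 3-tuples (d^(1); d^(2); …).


Via rank(M_{q-1}∘⋯∘M_p): M ≅ I[1,1], I[1,3]^2, I[3,3]^2.
μ_θ-semistable layers: μ^(1)=5; μ^(2)=2; μ^(3)=-11/2

((0, 0, 4); (1, 0, 0); (2, 2, 0))


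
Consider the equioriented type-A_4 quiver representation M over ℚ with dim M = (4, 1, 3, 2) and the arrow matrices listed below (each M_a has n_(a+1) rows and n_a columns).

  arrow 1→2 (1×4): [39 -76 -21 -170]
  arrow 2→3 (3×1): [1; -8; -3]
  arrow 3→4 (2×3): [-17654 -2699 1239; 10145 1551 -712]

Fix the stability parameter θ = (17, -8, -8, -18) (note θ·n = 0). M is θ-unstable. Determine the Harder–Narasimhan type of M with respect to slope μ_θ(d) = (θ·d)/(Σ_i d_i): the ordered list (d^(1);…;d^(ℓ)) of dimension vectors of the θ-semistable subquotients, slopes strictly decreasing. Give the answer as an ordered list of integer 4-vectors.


Interval decomposition of M: I[1,1]^3, I[1,4], I[3,3], I[3,4].
HN type (ℓ=4): μ^(1)=17; μ^(2)=-17/4; μ^(3)=-8; μ^(4)=-13

((3, 0, 0, 0); (1, 1, 1, 1); (0, 0, 1, 0); (0, 0, 1, 1))


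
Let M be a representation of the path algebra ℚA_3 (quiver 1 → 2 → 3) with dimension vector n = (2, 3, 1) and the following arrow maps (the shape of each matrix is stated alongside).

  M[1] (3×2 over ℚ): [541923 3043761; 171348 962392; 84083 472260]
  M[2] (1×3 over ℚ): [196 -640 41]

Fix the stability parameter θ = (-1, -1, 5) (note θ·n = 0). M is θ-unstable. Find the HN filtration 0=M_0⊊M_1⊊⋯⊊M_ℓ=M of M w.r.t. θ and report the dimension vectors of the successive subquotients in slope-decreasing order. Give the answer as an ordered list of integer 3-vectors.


Interval decomposition of M: I[1,2], I[1,3], I[2,2].
HN type (ℓ=2): μ^(1)=5; μ^(2)=-1

((0, 0, 1); (2, 3, 0))


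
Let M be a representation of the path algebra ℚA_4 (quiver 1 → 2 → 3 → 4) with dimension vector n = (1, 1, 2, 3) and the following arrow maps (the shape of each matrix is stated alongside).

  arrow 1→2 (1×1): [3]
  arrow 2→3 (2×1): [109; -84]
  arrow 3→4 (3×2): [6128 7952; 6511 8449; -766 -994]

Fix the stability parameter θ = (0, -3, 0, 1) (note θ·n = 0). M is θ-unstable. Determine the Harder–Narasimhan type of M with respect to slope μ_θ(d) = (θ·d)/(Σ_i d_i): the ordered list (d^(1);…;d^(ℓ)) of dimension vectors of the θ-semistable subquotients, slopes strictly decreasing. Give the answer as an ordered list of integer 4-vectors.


Barcode: M ≅ I[1,4], I[3,3], I[4,4]^2. HN layers by μ_θ (3 steps, strictly decreasing):
  μ^(1)=1; μ^(2)=0; μ^(3)=-3/2

((0, 0, 0, 3); (0, 0, 2, 0); (1, 1, 0, 0))


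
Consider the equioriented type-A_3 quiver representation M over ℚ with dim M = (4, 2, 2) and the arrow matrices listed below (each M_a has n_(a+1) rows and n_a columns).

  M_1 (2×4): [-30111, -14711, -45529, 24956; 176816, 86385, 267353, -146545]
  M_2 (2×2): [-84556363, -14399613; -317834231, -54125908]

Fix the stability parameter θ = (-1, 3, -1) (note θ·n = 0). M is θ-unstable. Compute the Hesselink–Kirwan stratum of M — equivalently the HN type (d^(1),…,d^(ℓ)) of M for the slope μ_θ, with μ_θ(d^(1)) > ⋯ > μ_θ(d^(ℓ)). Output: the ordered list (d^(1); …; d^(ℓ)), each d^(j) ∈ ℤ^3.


Via rank(M_{q-1}∘⋯∘M_p): M ≅ I[1,1]^2, I[1,3]^2.
μ_θ-semistable layers: μ^(1)=1; μ^(2)=-1

((0, 2, 2); (4, 0, 0))


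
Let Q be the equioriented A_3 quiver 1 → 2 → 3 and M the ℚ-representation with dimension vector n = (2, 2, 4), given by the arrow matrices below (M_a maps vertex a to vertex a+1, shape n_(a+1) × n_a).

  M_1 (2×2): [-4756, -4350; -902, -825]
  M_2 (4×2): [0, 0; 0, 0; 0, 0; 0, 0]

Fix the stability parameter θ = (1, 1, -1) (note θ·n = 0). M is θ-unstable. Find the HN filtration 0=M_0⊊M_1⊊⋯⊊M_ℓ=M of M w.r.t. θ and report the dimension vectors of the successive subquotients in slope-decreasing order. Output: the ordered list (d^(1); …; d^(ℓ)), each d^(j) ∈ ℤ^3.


Interval decomposition of M: I[1,1], I[1,2], I[2,2], I[3,3]^4.
HN type (ℓ=2): μ^(1)=1; μ^(2)=-1

((2, 2, 0); (0, 0, 4))


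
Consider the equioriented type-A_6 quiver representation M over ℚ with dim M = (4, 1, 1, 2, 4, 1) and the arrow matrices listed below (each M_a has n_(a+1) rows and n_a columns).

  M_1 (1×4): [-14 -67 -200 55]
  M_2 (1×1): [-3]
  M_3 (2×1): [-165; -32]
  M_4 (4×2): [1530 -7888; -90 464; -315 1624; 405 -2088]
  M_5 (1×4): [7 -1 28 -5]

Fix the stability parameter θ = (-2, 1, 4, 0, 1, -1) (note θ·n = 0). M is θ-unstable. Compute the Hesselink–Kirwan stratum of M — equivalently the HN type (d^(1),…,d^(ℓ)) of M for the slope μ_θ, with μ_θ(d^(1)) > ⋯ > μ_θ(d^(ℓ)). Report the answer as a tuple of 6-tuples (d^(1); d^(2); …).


Via rank(M_{q-1}∘⋯∘M_p): M ≅ I[1,1]^3, I[1,6], I[4,4], I[5,5]^3.
μ_θ-semistable layers: μ^(1)=1; μ^(2)=0; μ^(3)=-2

((0, 1, 1, 1, 4, 1); (0, 0, 0, 1, 0, 0); (4, 0, 0, 0, 0, 0))


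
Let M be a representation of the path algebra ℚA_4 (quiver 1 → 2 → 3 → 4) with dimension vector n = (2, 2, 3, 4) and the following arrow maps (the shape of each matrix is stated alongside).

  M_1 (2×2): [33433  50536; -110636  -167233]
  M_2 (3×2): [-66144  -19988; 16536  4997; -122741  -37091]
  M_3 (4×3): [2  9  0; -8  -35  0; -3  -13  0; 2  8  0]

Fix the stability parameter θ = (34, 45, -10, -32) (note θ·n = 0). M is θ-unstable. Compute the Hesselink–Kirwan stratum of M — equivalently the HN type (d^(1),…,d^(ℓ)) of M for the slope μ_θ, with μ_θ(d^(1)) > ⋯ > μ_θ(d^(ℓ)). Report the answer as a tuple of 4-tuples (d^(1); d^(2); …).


Barcode: M ≅ I[1,3], I[1,4], I[3,4], I[4,4]^2. HN layers by μ_θ (4 steps, strictly decreasing):
  μ^(1)=23; μ^(2)=37/4; μ^(3)=-21; μ^(4)=-32

((1, 1, 1, 0); (1, 1, 1, 1); (0, 0, 1, 1); (0, 0, 0, 2))


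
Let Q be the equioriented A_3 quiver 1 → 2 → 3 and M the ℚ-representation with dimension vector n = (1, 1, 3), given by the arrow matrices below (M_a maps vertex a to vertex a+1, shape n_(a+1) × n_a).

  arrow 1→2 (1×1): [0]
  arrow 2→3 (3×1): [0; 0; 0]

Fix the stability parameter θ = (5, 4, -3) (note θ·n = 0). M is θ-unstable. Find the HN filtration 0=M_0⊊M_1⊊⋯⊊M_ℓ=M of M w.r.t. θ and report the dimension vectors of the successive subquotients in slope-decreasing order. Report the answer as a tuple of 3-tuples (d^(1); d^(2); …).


Barcode: M ≅ I[1,1], I[2,2], I[3,3]^3. HN layers by μ_θ (3 steps, strictly decreasing):
  μ^(1)=5; μ^(2)=4; μ^(3)=-3

((1, 0, 0); (0, 1, 0); (0, 0, 3))


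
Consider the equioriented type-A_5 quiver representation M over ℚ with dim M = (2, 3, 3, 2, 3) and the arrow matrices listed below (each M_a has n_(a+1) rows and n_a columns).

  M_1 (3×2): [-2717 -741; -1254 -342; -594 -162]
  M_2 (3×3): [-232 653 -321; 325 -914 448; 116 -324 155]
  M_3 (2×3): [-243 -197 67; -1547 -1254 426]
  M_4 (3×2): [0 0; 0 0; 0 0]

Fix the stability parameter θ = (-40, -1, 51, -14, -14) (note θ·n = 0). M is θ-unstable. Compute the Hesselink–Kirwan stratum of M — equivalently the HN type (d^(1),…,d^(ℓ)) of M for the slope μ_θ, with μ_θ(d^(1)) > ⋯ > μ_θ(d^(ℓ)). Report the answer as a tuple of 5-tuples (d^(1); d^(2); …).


Via rank(M_{q-1}∘⋯∘M_p): M ≅ I[1,1], I[1,4], I[2,3], I[2,4], I[5,5]^3.
μ_θ-semistable layers: μ^(1)=51; μ^(2)=37/2; μ^(3)=-1; μ^(4)=-14; μ^(5)=-40

((0, 0, 1, 0, 0); (0, 0, 2, 2, 0); (0, 3, 0, 0, 0); (0, 0, 0, 0, 3); (2, 0, 0, 0, 0))


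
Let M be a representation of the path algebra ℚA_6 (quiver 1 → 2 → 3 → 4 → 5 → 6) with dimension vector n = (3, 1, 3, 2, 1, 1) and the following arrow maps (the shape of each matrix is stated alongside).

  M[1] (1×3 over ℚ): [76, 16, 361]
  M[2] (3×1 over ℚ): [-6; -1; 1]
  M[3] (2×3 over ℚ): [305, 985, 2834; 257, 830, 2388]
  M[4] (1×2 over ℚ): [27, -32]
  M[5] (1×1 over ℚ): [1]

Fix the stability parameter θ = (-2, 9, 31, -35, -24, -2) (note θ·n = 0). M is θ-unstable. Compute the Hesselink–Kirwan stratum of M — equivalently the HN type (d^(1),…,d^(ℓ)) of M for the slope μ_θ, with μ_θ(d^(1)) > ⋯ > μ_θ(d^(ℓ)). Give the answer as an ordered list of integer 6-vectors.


Barcode: M ≅ I[1,1]^2, I[1,6], I[3,3], I[3,4]. HN layers by μ_θ (3 steps, strictly decreasing):
  μ^(1)=31; μ^(2)=-2; μ^(3)=-21/5

((0, 0, 1, 0, 0, 0); (2, 0, 1, 1, 0, 1); (1, 1, 1, 1, 1, 0))


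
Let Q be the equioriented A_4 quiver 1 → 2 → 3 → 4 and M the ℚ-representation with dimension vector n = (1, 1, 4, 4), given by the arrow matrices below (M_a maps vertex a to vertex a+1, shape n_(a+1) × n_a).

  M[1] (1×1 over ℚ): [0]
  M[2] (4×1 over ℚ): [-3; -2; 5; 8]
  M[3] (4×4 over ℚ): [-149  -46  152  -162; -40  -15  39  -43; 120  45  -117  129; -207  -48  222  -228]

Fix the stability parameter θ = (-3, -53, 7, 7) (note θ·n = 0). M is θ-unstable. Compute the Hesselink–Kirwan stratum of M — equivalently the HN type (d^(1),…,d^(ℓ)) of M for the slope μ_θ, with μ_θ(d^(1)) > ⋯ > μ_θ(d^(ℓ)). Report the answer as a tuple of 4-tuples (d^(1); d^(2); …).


Barcode: M ≅ I[1,1], I[2,4], I[3,3]^2, I[3,4], I[4,4]^2. HN layers by μ_θ (3 steps, strictly decreasing):
  μ^(1)=7; μ^(2)=-3; μ^(3)=-53

((0, 0, 4, 4); (1, 0, 0, 0); (0, 1, 0, 0))


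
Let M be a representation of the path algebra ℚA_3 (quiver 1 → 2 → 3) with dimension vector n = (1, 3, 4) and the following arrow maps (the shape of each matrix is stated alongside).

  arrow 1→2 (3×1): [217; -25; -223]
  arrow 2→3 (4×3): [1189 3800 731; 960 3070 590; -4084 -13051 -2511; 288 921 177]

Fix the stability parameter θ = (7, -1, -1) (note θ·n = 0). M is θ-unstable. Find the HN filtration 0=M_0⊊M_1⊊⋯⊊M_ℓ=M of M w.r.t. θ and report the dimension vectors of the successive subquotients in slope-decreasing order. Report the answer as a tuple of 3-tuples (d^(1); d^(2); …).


Interval decomposition of M: I[1,2], I[2,3]^2, I[3,3]^2.
HN type (ℓ=2): μ^(1)=3; μ^(2)=-1

((1, 1, 0); (0, 2, 4))


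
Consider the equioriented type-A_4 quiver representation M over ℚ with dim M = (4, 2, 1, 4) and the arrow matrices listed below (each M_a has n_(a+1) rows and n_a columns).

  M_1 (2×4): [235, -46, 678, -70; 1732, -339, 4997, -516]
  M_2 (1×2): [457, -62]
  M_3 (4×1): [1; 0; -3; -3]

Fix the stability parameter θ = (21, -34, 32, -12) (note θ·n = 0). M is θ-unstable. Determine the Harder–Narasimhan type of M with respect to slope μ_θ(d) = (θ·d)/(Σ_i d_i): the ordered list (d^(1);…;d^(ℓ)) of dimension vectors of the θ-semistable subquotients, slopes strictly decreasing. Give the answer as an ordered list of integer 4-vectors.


Via rank(M_{q-1}∘⋯∘M_p): M ≅ I[1,1]^2, I[1,2], I[1,4], I[4,4]^3.
μ_θ-semistable layers: μ^(1)=21; μ^(2)=10; μ^(3)=-13/2; μ^(4)=-12

((2, 0, 0, 0); (0, 0, 1, 1); (2, 2, 0, 0); (0, 0, 0, 3))


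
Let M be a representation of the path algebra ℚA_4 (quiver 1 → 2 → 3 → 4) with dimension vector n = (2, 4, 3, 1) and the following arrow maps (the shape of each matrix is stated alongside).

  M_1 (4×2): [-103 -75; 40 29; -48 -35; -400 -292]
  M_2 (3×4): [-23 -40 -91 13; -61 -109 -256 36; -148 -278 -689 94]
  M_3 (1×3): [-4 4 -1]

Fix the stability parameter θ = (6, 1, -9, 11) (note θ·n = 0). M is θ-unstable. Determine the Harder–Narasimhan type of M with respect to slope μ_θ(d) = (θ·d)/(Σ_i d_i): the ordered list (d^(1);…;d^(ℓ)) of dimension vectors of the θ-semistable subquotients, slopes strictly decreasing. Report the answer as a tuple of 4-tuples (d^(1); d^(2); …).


Interval decomposition of M: I[1,3], I[1,4], I[2,2], I[2,3].
HN type (ℓ=4): μ^(1)=11; μ^(2)=1; μ^(3)=-2/3; μ^(4)=-4

((0, 0, 0, 1); (0, 1, 0, 0); (2, 2, 2, 0); (0, 1, 1, 0))


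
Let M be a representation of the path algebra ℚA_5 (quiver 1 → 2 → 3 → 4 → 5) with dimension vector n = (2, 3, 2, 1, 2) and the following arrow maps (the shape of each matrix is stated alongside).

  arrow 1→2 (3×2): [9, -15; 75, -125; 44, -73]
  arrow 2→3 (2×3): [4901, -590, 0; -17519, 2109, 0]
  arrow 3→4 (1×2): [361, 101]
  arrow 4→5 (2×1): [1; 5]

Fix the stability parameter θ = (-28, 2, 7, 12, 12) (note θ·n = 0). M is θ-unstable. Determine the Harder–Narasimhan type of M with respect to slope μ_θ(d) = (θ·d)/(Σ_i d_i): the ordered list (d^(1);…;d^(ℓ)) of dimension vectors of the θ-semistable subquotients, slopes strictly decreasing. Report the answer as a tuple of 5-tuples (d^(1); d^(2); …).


Interval decomposition of M: I[1,2], I[1,5], I[2,3], I[5,5].
HN type (ℓ=4): μ^(1)=12; μ^(2)=7; μ^(3)=2; μ^(4)=-28

((0, 0, 0, 1, 2); (0, 0, 2, 0, 0); (0, 3, 0, 0, 0); (2, 0, 0, 0, 0))


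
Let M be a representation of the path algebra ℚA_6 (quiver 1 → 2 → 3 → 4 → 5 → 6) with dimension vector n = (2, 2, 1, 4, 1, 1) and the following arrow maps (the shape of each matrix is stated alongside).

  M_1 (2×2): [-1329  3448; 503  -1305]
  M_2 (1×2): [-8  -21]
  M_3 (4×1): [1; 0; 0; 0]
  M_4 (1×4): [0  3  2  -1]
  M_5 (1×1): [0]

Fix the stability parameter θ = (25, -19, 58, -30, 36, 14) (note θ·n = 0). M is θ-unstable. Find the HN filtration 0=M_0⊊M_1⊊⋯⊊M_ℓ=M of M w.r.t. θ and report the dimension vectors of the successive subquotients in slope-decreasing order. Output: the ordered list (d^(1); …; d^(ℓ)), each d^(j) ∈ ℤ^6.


Via rank(M_{q-1}∘⋯∘M_p): M ≅ I[1,2], I[1,4], I[4,4]^2, I[4,5], I[6,6].
μ_θ-semistable layers: μ^(1)=36; μ^(2)=14; μ^(3)=3; μ^(4)=-30

((0, 0, 0, 0, 1, 0); (0, 0, 1, 1, 0, 1); (2, 2, 0, 0, 0, 0); (0, 0, 0, 3, 0, 0))
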